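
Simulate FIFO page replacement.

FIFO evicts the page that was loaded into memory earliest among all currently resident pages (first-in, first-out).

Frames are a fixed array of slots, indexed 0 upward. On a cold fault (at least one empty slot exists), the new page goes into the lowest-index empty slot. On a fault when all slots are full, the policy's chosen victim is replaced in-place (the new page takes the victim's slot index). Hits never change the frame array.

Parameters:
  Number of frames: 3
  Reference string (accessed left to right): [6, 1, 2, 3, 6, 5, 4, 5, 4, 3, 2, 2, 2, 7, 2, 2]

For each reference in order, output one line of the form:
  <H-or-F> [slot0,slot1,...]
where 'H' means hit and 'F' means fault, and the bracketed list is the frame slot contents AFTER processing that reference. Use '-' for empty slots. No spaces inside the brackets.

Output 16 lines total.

F [6,-,-]
F [6,1,-]
F [6,1,2]
F [3,1,2]
F [3,6,2]
F [3,6,5]
F [4,6,5]
H [4,6,5]
H [4,6,5]
F [4,3,5]
F [4,3,2]
H [4,3,2]
H [4,3,2]
F [7,3,2]
H [7,3,2]
H [7,3,2]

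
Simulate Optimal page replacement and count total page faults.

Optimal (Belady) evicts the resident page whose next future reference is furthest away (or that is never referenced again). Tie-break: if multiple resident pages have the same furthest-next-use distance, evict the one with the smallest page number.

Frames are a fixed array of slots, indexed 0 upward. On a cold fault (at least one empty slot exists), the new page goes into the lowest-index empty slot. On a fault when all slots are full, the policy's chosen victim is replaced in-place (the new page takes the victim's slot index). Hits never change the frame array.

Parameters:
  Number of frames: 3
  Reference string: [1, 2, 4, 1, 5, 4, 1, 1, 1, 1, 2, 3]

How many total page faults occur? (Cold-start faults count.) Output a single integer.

Answer: 6

Derivation:
Step 0: ref 1 → FAULT, frames=[1,-,-]
Step 1: ref 2 → FAULT, frames=[1,2,-]
Step 2: ref 4 → FAULT, frames=[1,2,4]
Step 3: ref 1 → HIT, frames=[1,2,4]
Step 4: ref 5 → FAULT (evict 2), frames=[1,5,4]
Step 5: ref 4 → HIT, frames=[1,5,4]
Step 6: ref 1 → HIT, frames=[1,5,4]
Step 7: ref 1 → HIT, frames=[1,5,4]
Step 8: ref 1 → HIT, frames=[1,5,4]
Step 9: ref 1 → HIT, frames=[1,5,4]
Step 10: ref 2 → FAULT (evict 1), frames=[2,5,4]
Step 11: ref 3 → FAULT (evict 2), frames=[3,5,4]
Total faults: 6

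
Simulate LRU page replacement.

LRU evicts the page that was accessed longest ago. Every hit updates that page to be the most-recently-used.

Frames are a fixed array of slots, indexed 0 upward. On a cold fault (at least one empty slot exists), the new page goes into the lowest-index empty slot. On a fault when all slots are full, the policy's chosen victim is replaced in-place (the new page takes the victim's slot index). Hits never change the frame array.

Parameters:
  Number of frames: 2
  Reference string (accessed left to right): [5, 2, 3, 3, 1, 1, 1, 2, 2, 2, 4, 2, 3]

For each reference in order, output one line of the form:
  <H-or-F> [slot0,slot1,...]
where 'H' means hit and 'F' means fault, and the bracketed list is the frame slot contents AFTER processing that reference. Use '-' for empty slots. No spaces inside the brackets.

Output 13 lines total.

F [5,-]
F [5,2]
F [3,2]
H [3,2]
F [3,1]
H [3,1]
H [3,1]
F [2,1]
H [2,1]
H [2,1]
F [2,4]
H [2,4]
F [2,3]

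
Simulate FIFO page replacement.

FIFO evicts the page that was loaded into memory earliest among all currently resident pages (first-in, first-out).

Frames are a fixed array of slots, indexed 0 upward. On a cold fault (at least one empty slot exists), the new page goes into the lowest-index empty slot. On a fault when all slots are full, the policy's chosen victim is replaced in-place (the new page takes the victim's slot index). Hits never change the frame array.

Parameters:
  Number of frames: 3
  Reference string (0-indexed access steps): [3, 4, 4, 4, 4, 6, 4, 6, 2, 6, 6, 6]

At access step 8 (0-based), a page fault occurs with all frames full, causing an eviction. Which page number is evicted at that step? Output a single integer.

Answer: 3

Derivation:
Step 0: ref 3 -> FAULT, frames=[3,-,-]
Step 1: ref 4 -> FAULT, frames=[3,4,-]
Step 2: ref 4 -> HIT, frames=[3,4,-]
Step 3: ref 4 -> HIT, frames=[3,4,-]
Step 4: ref 4 -> HIT, frames=[3,4,-]
Step 5: ref 6 -> FAULT, frames=[3,4,6]
Step 6: ref 4 -> HIT, frames=[3,4,6]
Step 7: ref 6 -> HIT, frames=[3,4,6]
Step 8: ref 2 -> FAULT, evict 3, frames=[2,4,6]
At step 8: evicted page 3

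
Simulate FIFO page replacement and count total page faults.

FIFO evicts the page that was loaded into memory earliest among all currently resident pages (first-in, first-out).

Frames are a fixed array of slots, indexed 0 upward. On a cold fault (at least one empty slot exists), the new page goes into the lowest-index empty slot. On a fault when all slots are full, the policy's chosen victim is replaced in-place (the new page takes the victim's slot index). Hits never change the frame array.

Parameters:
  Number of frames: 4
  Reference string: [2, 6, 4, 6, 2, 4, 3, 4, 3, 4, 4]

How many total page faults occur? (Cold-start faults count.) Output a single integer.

Answer: 4

Derivation:
Step 0: ref 2 → FAULT, frames=[2,-,-,-]
Step 1: ref 6 → FAULT, frames=[2,6,-,-]
Step 2: ref 4 → FAULT, frames=[2,6,4,-]
Step 3: ref 6 → HIT, frames=[2,6,4,-]
Step 4: ref 2 → HIT, frames=[2,6,4,-]
Step 5: ref 4 → HIT, frames=[2,6,4,-]
Step 6: ref 3 → FAULT, frames=[2,6,4,3]
Step 7: ref 4 → HIT, frames=[2,6,4,3]
Step 8: ref 3 → HIT, frames=[2,6,4,3]
Step 9: ref 4 → HIT, frames=[2,6,4,3]
Step 10: ref 4 → HIT, frames=[2,6,4,3]
Total faults: 4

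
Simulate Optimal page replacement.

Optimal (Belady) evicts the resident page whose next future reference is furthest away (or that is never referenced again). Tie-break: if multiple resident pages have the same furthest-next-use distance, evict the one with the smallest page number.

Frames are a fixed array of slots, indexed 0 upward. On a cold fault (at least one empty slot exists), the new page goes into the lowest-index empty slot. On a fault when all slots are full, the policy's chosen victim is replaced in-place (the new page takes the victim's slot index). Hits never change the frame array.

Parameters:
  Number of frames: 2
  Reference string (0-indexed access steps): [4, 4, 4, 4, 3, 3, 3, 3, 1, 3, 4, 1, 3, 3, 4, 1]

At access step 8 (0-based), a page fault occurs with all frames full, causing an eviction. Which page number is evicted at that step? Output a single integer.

Step 0: ref 4 -> FAULT, frames=[4,-]
Step 1: ref 4 -> HIT, frames=[4,-]
Step 2: ref 4 -> HIT, frames=[4,-]
Step 3: ref 4 -> HIT, frames=[4,-]
Step 4: ref 3 -> FAULT, frames=[4,3]
Step 5: ref 3 -> HIT, frames=[4,3]
Step 6: ref 3 -> HIT, frames=[4,3]
Step 7: ref 3 -> HIT, frames=[4,3]
Step 8: ref 1 -> FAULT, evict 4, frames=[1,3]
At step 8: evicted page 4

Answer: 4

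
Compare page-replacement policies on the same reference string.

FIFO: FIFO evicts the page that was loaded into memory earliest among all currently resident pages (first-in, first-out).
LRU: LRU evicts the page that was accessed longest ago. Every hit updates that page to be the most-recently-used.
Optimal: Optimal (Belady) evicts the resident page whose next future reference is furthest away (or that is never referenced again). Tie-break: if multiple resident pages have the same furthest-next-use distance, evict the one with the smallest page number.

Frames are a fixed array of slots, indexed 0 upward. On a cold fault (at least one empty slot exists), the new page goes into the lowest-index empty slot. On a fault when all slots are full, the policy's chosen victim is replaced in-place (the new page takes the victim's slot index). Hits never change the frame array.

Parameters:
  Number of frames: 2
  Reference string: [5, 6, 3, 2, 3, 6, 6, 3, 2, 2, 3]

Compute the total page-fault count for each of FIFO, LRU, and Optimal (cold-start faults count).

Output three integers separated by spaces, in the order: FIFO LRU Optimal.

Answer: 7 6 6

Derivation:
--- FIFO ---
  step 0: ref 5 -> FAULT, frames=[5,-] (faults so far: 1)
  step 1: ref 6 -> FAULT, frames=[5,6] (faults so far: 2)
  step 2: ref 3 -> FAULT, evict 5, frames=[3,6] (faults so far: 3)
  step 3: ref 2 -> FAULT, evict 6, frames=[3,2] (faults so far: 4)
  step 4: ref 3 -> HIT, frames=[3,2] (faults so far: 4)
  step 5: ref 6 -> FAULT, evict 3, frames=[6,2] (faults so far: 5)
  step 6: ref 6 -> HIT, frames=[6,2] (faults so far: 5)
  step 7: ref 3 -> FAULT, evict 2, frames=[6,3] (faults so far: 6)
  step 8: ref 2 -> FAULT, evict 6, frames=[2,3] (faults so far: 7)
  step 9: ref 2 -> HIT, frames=[2,3] (faults so far: 7)
  step 10: ref 3 -> HIT, frames=[2,3] (faults so far: 7)
  FIFO total faults: 7
--- LRU ---
  step 0: ref 5 -> FAULT, frames=[5,-] (faults so far: 1)
  step 1: ref 6 -> FAULT, frames=[5,6] (faults so far: 2)
  step 2: ref 3 -> FAULT, evict 5, frames=[3,6] (faults so far: 3)
  step 3: ref 2 -> FAULT, evict 6, frames=[3,2] (faults so far: 4)
  step 4: ref 3 -> HIT, frames=[3,2] (faults so far: 4)
  step 5: ref 6 -> FAULT, evict 2, frames=[3,6] (faults so far: 5)
  step 6: ref 6 -> HIT, frames=[3,6] (faults so far: 5)
  step 7: ref 3 -> HIT, frames=[3,6] (faults so far: 5)
  step 8: ref 2 -> FAULT, evict 6, frames=[3,2] (faults so far: 6)
  step 9: ref 2 -> HIT, frames=[3,2] (faults so far: 6)
  step 10: ref 3 -> HIT, frames=[3,2] (faults so far: 6)
  LRU total faults: 6
--- Optimal ---
  step 0: ref 5 -> FAULT, frames=[5,-] (faults so far: 1)
  step 1: ref 6 -> FAULT, frames=[5,6] (faults so far: 2)
  step 2: ref 3 -> FAULT, evict 5, frames=[3,6] (faults so far: 3)
  step 3: ref 2 -> FAULT, evict 6, frames=[3,2] (faults so far: 4)
  step 4: ref 3 -> HIT, frames=[3,2] (faults so far: 4)
  step 5: ref 6 -> FAULT, evict 2, frames=[3,6] (faults so far: 5)
  step 6: ref 6 -> HIT, frames=[3,6] (faults so far: 5)
  step 7: ref 3 -> HIT, frames=[3,6] (faults so far: 5)
  step 8: ref 2 -> FAULT, evict 6, frames=[3,2] (faults so far: 6)
  step 9: ref 2 -> HIT, frames=[3,2] (faults so far: 6)
  step 10: ref 3 -> HIT, frames=[3,2] (faults so far: 6)
  Optimal total faults: 6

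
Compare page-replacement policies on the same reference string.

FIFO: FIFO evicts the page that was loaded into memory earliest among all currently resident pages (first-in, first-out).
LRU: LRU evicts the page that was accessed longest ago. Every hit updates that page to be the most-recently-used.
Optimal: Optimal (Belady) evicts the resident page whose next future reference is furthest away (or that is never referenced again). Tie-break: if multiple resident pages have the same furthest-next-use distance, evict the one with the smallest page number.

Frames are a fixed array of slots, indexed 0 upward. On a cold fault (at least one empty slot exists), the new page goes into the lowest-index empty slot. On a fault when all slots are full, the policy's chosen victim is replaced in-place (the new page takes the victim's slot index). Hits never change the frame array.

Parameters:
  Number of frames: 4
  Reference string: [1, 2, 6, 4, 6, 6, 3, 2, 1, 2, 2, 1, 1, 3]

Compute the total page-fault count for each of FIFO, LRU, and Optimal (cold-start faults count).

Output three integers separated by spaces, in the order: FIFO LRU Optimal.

--- FIFO ---
  step 0: ref 1 -> FAULT, frames=[1,-,-,-] (faults so far: 1)
  step 1: ref 2 -> FAULT, frames=[1,2,-,-] (faults so far: 2)
  step 2: ref 6 -> FAULT, frames=[1,2,6,-] (faults so far: 3)
  step 3: ref 4 -> FAULT, frames=[1,2,6,4] (faults so far: 4)
  step 4: ref 6 -> HIT, frames=[1,2,6,4] (faults so far: 4)
  step 5: ref 6 -> HIT, frames=[1,2,6,4] (faults so far: 4)
  step 6: ref 3 -> FAULT, evict 1, frames=[3,2,6,4] (faults so far: 5)
  step 7: ref 2 -> HIT, frames=[3,2,6,4] (faults so far: 5)
  step 8: ref 1 -> FAULT, evict 2, frames=[3,1,6,4] (faults so far: 6)
  step 9: ref 2 -> FAULT, evict 6, frames=[3,1,2,4] (faults so far: 7)
  step 10: ref 2 -> HIT, frames=[3,1,2,4] (faults so far: 7)
  step 11: ref 1 -> HIT, frames=[3,1,2,4] (faults so far: 7)
  step 12: ref 1 -> HIT, frames=[3,1,2,4] (faults so far: 7)
  step 13: ref 3 -> HIT, frames=[3,1,2,4] (faults so far: 7)
  FIFO total faults: 7
--- LRU ---
  step 0: ref 1 -> FAULT, frames=[1,-,-,-] (faults so far: 1)
  step 1: ref 2 -> FAULT, frames=[1,2,-,-] (faults so far: 2)
  step 2: ref 6 -> FAULT, frames=[1,2,6,-] (faults so far: 3)
  step 3: ref 4 -> FAULT, frames=[1,2,6,4] (faults so far: 4)
  step 4: ref 6 -> HIT, frames=[1,2,6,4] (faults so far: 4)
  step 5: ref 6 -> HIT, frames=[1,2,6,4] (faults so far: 4)
  step 6: ref 3 -> FAULT, evict 1, frames=[3,2,6,4] (faults so far: 5)
  step 7: ref 2 -> HIT, frames=[3,2,6,4] (faults so far: 5)
  step 8: ref 1 -> FAULT, evict 4, frames=[3,2,6,1] (faults so far: 6)
  step 9: ref 2 -> HIT, frames=[3,2,6,1] (faults so far: 6)
  step 10: ref 2 -> HIT, frames=[3,2,6,1] (faults so far: 6)
  step 11: ref 1 -> HIT, frames=[3,2,6,1] (faults so far: 6)
  step 12: ref 1 -> HIT, frames=[3,2,6,1] (faults so far: 6)
  step 13: ref 3 -> HIT, frames=[3,2,6,1] (faults so far: 6)
  LRU total faults: 6
--- Optimal ---
  step 0: ref 1 -> FAULT, frames=[1,-,-,-] (faults so far: 1)
  step 1: ref 2 -> FAULT, frames=[1,2,-,-] (faults so far: 2)
  step 2: ref 6 -> FAULT, frames=[1,2,6,-] (faults so far: 3)
  step 3: ref 4 -> FAULT, frames=[1,2,6,4] (faults so far: 4)
  step 4: ref 6 -> HIT, frames=[1,2,6,4] (faults so far: 4)
  step 5: ref 6 -> HIT, frames=[1,2,6,4] (faults so far: 4)
  step 6: ref 3 -> FAULT, evict 4, frames=[1,2,6,3] (faults so far: 5)
  step 7: ref 2 -> HIT, frames=[1,2,6,3] (faults so far: 5)
  step 8: ref 1 -> HIT, frames=[1,2,6,3] (faults so far: 5)
  step 9: ref 2 -> HIT, frames=[1,2,6,3] (faults so far: 5)
  step 10: ref 2 -> HIT, frames=[1,2,6,3] (faults so far: 5)
  step 11: ref 1 -> HIT, frames=[1,2,6,3] (faults so far: 5)
  step 12: ref 1 -> HIT, frames=[1,2,6,3] (faults so far: 5)
  step 13: ref 3 -> HIT, frames=[1,2,6,3] (faults so far: 5)
  Optimal total faults: 5

Answer: 7 6 5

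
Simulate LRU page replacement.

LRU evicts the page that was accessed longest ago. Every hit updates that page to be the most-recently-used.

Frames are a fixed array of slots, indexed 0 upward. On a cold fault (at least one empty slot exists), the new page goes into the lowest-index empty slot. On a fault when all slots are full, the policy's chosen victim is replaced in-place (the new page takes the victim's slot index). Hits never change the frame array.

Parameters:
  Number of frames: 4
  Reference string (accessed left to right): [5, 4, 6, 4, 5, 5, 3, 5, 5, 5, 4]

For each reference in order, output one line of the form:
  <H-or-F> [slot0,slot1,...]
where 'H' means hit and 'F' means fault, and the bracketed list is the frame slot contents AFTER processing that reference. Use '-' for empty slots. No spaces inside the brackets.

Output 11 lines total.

F [5,-,-,-]
F [5,4,-,-]
F [5,4,6,-]
H [5,4,6,-]
H [5,4,6,-]
H [5,4,6,-]
F [5,4,6,3]
H [5,4,6,3]
H [5,4,6,3]
H [5,4,6,3]
H [5,4,6,3]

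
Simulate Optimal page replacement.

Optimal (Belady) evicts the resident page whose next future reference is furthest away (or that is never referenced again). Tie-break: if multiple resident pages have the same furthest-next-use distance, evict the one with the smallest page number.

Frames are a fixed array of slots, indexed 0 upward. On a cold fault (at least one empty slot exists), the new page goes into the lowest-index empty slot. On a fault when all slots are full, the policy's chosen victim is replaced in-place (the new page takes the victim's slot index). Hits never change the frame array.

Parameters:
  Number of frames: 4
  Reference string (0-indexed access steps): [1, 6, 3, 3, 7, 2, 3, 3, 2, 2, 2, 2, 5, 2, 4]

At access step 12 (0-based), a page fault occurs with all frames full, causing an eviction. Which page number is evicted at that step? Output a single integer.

Step 0: ref 1 -> FAULT, frames=[1,-,-,-]
Step 1: ref 6 -> FAULT, frames=[1,6,-,-]
Step 2: ref 3 -> FAULT, frames=[1,6,3,-]
Step 3: ref 3 -> HIT, frames=[1,6,3,-]
Step 4: ref 7 -> FAULT, frames=[1,6,3,7]
Step 5: ref 2 -> FAULT, evict 1, frames=[2,6,3,7]
Step 6: ref 3 -> HIT, frames=[2,6,3,7]
Step 7: ref 3 -> HIT, frames=[2,6,3,7]
Step 8: ref 2 -> HIT, frames=[2,6,3,7]
Step 9: ref 2 -> HIT, frames=[2,6,3,7]
Step 10: ref 2 -> HIT, frames=[2,6,3,7]
Step 11: ref 2 -> HIT, frames=[2,6,3,7]
Step 12: ref 5 -> FAULT, evict 3, frames=[2,6,5,7]
At step 12: evicted page 3

Answer: 3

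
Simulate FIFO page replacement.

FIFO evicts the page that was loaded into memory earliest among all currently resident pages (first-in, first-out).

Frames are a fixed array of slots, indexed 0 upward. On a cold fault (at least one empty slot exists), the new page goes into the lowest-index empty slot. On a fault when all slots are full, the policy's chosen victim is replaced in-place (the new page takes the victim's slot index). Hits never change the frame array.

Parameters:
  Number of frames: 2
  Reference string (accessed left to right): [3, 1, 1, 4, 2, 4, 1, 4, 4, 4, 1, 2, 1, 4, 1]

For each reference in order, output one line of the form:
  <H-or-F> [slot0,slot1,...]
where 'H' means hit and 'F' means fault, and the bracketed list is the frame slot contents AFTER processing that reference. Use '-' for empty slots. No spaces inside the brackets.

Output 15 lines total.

F [3,-]
F [3,1]
H [3,1]
F [4,1]
F [4,2]
H [4,2]
F [1,2]
F [1,4]
H [1,4]
H [1,4]
H [1,4]
F [2,4]
F [2,1]
F [4,1]
H [4,1]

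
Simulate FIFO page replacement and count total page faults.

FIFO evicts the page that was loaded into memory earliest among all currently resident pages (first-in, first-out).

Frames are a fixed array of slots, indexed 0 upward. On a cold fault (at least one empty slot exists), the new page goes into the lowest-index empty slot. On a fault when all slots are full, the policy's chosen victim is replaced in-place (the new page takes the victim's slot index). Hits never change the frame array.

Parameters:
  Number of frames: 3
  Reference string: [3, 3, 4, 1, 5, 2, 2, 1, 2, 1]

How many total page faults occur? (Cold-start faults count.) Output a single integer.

Answer: 5

Derivation:
Step 0: ref 3 → FAULT, frames=[3,-,-]
Step 1: ref 3 → HIT, frames=[3,-,-]
Step 2: ref 4 → FAULT, frames=[3,4,-]
Step 3: ref 1 → FAULT, frames=[3,4,1]
Step 4: ref 5 → FAULT (evict 3), frames=[5,4,1]
Step 5: ref 2 → FAULT (evict 4), frames=[5,2,1]
Step 6: ref 2 → HIT, frames=[5,2,1]
Step 7: ref 1 → HIT, frames=[5,2,1]
Step 8: ref 2 → HIT, frames=[5,2,1]
Step 9: ref 1 → HIT, frames=[5,2,1]
Total faults: 5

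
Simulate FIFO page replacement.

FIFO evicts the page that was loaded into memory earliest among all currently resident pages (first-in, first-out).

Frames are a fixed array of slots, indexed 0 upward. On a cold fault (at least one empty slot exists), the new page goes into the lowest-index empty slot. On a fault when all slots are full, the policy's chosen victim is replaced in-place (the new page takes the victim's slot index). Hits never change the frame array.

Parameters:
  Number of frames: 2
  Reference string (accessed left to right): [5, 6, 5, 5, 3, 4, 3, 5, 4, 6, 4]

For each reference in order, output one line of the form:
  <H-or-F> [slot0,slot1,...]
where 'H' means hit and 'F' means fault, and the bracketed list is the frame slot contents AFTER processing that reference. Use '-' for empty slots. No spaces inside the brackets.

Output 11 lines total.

F [5,-]
F [5,6]
H [5,6]
H [5,6]
F [3,6]
F [3,4]
H [3,4]
F [5,4]
H [5,4]
F [5,6]
F [4,6]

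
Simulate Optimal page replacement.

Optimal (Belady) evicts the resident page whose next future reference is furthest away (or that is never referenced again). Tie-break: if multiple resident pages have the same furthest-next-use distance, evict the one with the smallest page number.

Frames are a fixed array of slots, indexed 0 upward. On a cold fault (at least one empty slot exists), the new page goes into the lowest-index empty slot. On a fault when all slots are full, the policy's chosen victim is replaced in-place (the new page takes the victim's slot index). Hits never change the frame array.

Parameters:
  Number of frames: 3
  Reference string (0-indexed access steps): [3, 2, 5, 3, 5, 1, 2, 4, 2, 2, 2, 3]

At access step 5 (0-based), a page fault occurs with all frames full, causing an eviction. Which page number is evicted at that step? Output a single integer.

Answer: 5

Derivation:
Step 0: ref 3 -> FAULT, frames=[3,-,-]
Step 1: ref 2 -> FAULT, frames=[3,2,-]
Step 2: ref 5 -> FAULT, frames=[3,2,5]
Step 3: ref 3 -> HIT, frames=[3,2,5]
Step 4: ref 5 -> HIT, frames=[3,2,5]
Step 5: ref 1 -> FAULT, evict 5, frames=[3,2,1]
At step 5: evicted page 5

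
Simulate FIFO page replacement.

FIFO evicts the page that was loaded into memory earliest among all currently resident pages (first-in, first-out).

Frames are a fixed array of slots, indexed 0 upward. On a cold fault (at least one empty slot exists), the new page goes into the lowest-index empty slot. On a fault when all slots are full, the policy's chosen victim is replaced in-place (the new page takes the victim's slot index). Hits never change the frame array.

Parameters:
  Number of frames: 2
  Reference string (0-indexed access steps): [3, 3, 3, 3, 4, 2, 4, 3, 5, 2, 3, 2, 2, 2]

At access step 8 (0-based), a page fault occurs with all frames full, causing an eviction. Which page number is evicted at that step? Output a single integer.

Answer: 2

Derivation:
Step 0: ref 3 -> FAULT, frames=[3,-]
Step 1: ref 3 -> HIT, frames=[3,-]
Step 2: ref 3 -> HIT, frames=[3,-]
Step 3: ref 3 -> HIT, frames=[3,-]
Step 4: ref 4 -> FAULT, frames=[3,4]
Step 5: ref 2 -> FAULT, evict 3, frames=[2,4]
Step 6: ref 4 -> HIT, frames=[2,4]
Step 7: ref 3 -> FAULT, evict 4, frames=[2,3]
Step 8: ref 5 -> FAULT, evict 2, frames=[5,3]
At step 8: evicted page 2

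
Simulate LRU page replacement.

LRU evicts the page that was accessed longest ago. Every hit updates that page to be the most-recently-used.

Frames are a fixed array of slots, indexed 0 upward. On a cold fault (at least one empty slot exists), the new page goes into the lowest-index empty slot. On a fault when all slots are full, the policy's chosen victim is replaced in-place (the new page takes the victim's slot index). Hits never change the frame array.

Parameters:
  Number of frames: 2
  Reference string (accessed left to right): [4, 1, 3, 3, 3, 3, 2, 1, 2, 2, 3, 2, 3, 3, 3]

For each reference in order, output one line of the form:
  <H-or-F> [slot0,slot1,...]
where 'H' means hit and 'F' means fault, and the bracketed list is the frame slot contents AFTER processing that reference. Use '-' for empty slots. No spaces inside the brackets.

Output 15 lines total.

F [4,-]
F [4,1]
F [3,1]
H [3,1]
H [3,1]
H [3,1]
F [3,2]
F [1,2]
H [1,2]
H [1,2]
F [3,2]
H [3,2]
H [3,2]
H [3,2]
H [3,2]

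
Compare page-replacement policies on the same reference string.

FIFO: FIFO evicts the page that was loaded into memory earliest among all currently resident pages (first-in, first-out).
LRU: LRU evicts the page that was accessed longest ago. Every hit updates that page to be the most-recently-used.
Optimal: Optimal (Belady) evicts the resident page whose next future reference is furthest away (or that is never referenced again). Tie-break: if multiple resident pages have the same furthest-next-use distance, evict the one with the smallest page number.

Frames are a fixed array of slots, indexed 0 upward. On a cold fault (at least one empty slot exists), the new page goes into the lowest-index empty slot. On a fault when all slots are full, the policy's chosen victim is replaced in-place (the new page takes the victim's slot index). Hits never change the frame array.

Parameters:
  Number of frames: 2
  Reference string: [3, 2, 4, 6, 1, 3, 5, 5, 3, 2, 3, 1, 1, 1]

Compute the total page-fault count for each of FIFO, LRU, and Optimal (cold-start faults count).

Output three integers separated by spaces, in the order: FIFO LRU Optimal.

Answer: 10 9 8

Derivation:
--- FIFO ---
  step 0: ref 3 -> FAULT, frames=[3,-] (faults so far: 1)
  step 1: ref 2 -> FAULT, frames=[3,2] (faults so far: 2)
  step 2: ref 4 -> FAULT, evict 3, frames=[4,2] (faults so far: 3)
  step 3: ref 6 -> FAULT, evict 2, frames=[4,6] (faults so far: 4)
  step 4: ref 1 -> FAULT, evict 4, frames=[1,6] (faults so far: 5)
  step 5: ref 3 -> FAULT, evict 6, frames=[1,3] (faults so far: 6)
  step 6: ref 5 -> FAULT, evict 1, frames=[5,3] (faults so far: 7)
  step 7: ref 5 -> HIT, frames=[5,3] (faults so far: 7)
  step 8: ref 3 -> HIT, frames=[5,3] (faults so far: 7)
  step 9: ref 2 -> FAULT, evict 3, frames=[5,2] (faults so far: 8)
  step 10: ref 3 -> FAULT, evict 5, frames=[3,2] (faults so far: 9)
  step 11: ref 1 -> FAULT, evict 2, frames=[3,1] (faults so far: 10)
  step 12: ref 1 -> HIT, frames=[3,1] (faults so far: 10)
  step 13: ref 1 -> HIT, frames=[3,1] (faults so far: 10)
  FIFO total faults: 10
--- LRU ---
  step 0: ref 3 -> FAULT, frames=[3,-] (faults so far: 1)
  step 1: ref 2 -> FAULT, frames=[3,2] (faults so far: 2)
  step 2: ref 4 -> FAULT, evict 3, frames=[4,2] (faults so far: 3)
  step 3: ref 6 -> FAULT, evict 2, frames=[4,6] (faults so far: 4)
  step 4: ref 1 -> FAULT, evict 4, frames=[1,6] (faults so far: 5)
  step 5: ref 3 -> FAULT, evict 6, frames=[1,3] (faults so far: 6)
  step 6: ref 5 -> FAULT, evict 1, frames=[5,3] (faults so far: 7)
  step 7: ref 5 -> HIT, frames=[5,3] (faults so far: 7)
  step 8: ref 3 -> HIT, frames=[5,3] (faults so far: 7)
  step 9: ref 2 -> FAULT, evict 5, frames=[2,3] (faults so far: 8)
  step 10: ref 3 -> HIT, frames=[2,3] (faults so far: 8)
  step 11: ref 1 -> FAULT, evict 2, frames=[1,3] (faults so far: 9)
  step 12: ref 1 -> HIT, frames=[1,3] (faults so far: 9)
  step 13: ref 1 -> HIT, frames=[1,3] (faults so far: 9)
  LRU total faults: 9
--- Optimal ---
  step 0: ref 3 -> FAULT, frames=[3,-] (faults so far: 1)
  step 1: ref 2 -> FAULT, frames=[3,2] (faults so far: 2)
  step 2: ref 4 -> FAULT, evict 2, frames=[3,4] (faults so far: 3)
  step 3: ref 6 -> FAULT, evict 4, frames=[3,6] (faults so far: 4)
  step 4: ref 1 -> FAULT, evict 6, frames=[3,1] (faults so far: 5)
  step 5: ref 3 -> HIT, frames=[3,1] (faults so far: 5)
  step 6: ref 5 -> FAULT, evict 1, frames=[3,5] (faults so far: 6)
  step 7: ref 5 -> HIT, frames=[3,5] (faults so far: 6)
  step 8: ref 3 -> HIT, frames=[3,5] (faults so far: 6)
  step 9: ref 2 -> FAULT, evict 5, frames=[3,2] (faults so far: 7)
  step 10: ref 3 -> HIT, frames=[3,2] (faults so far: 7)
  step 11: ref 1 -> FAULT, evict 2, frames=[3,1] (faults so far: 8)
  step 12: ref 1 -> HIT, frames=[3,1] (faults so far: 8)
  step 13: ref 1 -> HIT, frames=[3,1] (faults so far: 8)
  Optimal total faults: 8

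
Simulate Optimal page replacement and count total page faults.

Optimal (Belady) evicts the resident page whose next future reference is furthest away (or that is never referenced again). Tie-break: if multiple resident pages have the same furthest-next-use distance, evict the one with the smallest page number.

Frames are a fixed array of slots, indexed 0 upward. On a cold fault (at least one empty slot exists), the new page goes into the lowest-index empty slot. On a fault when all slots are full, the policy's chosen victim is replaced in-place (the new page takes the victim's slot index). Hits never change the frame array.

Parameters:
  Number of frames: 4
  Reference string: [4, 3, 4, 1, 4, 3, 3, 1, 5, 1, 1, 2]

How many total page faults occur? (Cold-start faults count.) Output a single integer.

Step 0: ref 4 → FAULT, frames=[4,-,-,-]
Step 1: ref 3 → FAULT, frames=[4,3,-,-]
Step 2: ref 4 → HIT, frames=[4,3,-,-]
Step 3: ref 1 → FAULT, frames=[4,3,1,-]
Step 4: ref 4 → HIT, frames=[4,3,1,-]
Step 5: ref 3 → HIT, frames=[4,3,1,-]
Step 6: ref 3 → HIT, frames=[4,3,1,-]
Step 7: ref 1 → HIT, frames=[4,3,1,-]
Step 8: ref 5 → FAULT, frames=[4,3,1,5]
Step 9: ref 1 → HIT, frames=[4,3,1,5]
Step 10: ref 1 → HIT, frames=[4,3,1,5]
Step 11: ref 2 → FAULT (evict 1), frames=[4,3,2,5]
Total faults: 5

Answer: 5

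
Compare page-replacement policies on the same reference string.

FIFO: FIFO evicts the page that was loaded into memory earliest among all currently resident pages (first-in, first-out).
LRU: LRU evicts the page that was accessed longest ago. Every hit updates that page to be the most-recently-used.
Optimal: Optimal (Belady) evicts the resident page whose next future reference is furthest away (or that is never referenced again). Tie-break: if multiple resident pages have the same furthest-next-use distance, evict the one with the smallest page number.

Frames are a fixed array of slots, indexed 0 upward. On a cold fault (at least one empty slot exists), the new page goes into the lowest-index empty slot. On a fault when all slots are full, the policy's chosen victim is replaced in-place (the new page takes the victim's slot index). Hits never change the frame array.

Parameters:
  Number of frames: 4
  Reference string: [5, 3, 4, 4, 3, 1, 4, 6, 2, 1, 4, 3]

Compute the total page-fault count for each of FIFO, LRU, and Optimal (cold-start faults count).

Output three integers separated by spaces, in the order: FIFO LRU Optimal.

Answer: 7 7 6

Derivation:
--- FIFO ---
  step 0: ref 5 -> FAULT, frames=[5,-,-,-] (faults so far: 1)
  step 1: ref 3 -> FAULT, frames=[5,3,-,-] (faults so far: 2)
  step 2: ref 4 -> FAULT, frames=[5,3,4,-] (faults so far: 3)
  step 3: ref 4 -> HIT, frames=[5,3,4,-] (faults so far: 3)
  step 4: ref 3 -> HIT, frames=[5,3,4,-] (faults so far: 3)
  step 5: ref 1 -> FAULT, frames=[5,3,4,1] (faults so far: 4)
  step 6: ref 4 -> HIT, frames=[5,3,4,1] (faults so far: 4)
  step 7: ref 6 -> FAULT, evict 5, frames=[6,3,4,1] (faults so far: 5)
  step 8: ref 2 -> FAULT, evict 3, frames=[6,2,4,1] (faults so far: 6)
  step 9: ref 1 -> HIT, frames=[6,2,4,1] (faults so far: 6)
  step 10: ref 4 -> HIT, frames=[6,2,4,1] (faults so far: 6)
  step 11: ref 3 -> FAULT, evict 4, frames=[6,2,3,1] (faults so far: 7)
  FIFO total faults: 7
--- LRU ---
  step 0: ref 5 -> FAULT, frames=[5,-,-,-] (faults so far: 1)
  step 1: ref 3 -> FAULT, frames=[5,3,-,-] (faults so far: 2)
  step 2: ref 4 -> FAULT, frames=[5,3,4,-] (faults so far: 3)
  step 3: ref 4 -> HIT, frames=[5,3,4,-] (faults so far: 3)
  step 4: ref 3 -> HIT, frames=[5,3,4,-] (faults so far: 3)
  step 5: ref 1 -> FAULT, frames=[5,3,4,1] (faults so far: 4)
  step 6: ref 4 -> HIT, frames=[5,3,4,1] (faults so far: 4)
  step 7: ref 6 -> FAULT, evict 5, frames=[6,3,4,1] (faults so far: 5)
  step 8: ref 2 -> FAULT, evict 3, frames=[6,2,4,1] (faults so far: 6)
  step 9: ref 1 -> HIT, frames=[6,2,4,1] (faults so far: 6)
  step 10: ref 4 -> HIT, frames=[6,2,4,1] (faults so far: 6)
  step 11: ref 3 -> FAULT, evict 6, frames=[3,2,4,1] (faults so far: 7)
  LRU total faults: 7
--- Optimal ---
  step 0: ref 5 -> FAULT, frames=[5,-,-,-] (faults so far: 1)
  step 1: ref 3 -> FAULT, frames=[5,3,-,-] (faults so far: 2)
  step 2: ref 4 -> FAULT, frames=[5,3,4,-] (faults so far: 3)
  step 3: ref 4 -> HIT, frames=[5,3,4,-] (faults so far: 3)
  step 4: ref 3 -> HIT, frames=[5,3,4,-] (faults so far: 3)
  step 5: ref 1 -> FAULT, frames=[5,3,4,1] (faults so far: 4)
  step 6: ref 4 -> HIT, frames=[5,3,4,1] (faults so far: 4)
  step 7: ref 6 -> FAULT, evict 5, frames=[6,3,4,1] (faults so far: 5)
  step 8: ref 2 -> FAULT, evict 6, frames=[2,3,4,1] (faults so far: 6)
  step 9: ref 1 -> HIT, frames=[2,3,4,1] (faults so far: 6)
  step 10: ref 4 -> HIT, frames=[2,3,4,1] (faults so far: 6)
  step 11: ref 3 -> HIT, frames=[2,3,4,1] (faults so far: 6)
  Optimal total faults: 6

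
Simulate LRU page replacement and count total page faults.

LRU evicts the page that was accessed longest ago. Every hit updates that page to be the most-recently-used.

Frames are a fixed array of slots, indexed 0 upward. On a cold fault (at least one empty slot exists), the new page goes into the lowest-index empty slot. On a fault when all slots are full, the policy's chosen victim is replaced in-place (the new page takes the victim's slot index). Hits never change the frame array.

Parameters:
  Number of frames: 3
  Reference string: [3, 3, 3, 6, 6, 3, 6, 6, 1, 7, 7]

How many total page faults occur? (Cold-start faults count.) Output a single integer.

Answer: 4

Derivation:
Step 0: ref 3 → FAULT, frames=[3,-,-]
Step 1: ref 3 → HIT, frames=[3,-,-]
Step 2: ref 3 → HIT, frames=[3,-,-]
Step 3: ref 6 → FAULT, frames=[3,6,-]
Step 4: ref 6 → HIT, frames=[3,6,-]
Step 5: ref 3 → HIT, frames=[3,6,-]
Step 6: ref 6 → HIT, frames=[3,6,-]
Step 7: ref 6 → HIT, frames=[3,6,-]
Step 8: ref 1 → FAULT, frames=[3,6,1]
Step 9: ref 7 → FAULT (evict 3), frames=[7,6,1]
Step 10: ref 7 → HIT, frames=[7,6,1]
Total faults: 4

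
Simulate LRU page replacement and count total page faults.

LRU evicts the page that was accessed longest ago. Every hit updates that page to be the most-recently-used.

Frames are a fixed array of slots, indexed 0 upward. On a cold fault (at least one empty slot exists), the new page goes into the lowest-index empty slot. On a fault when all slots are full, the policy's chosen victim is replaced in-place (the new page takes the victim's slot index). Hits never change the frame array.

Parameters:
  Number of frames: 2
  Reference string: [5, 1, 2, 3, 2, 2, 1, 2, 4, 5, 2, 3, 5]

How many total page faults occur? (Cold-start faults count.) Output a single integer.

Step 0: ref 5 → FAULT, frames=[5,-]
Step 1: ref 1 → FAULT, frames=[5,1]
Step 2: ref 2 → FAULT (evict 5), frames=[2,1]
Step 3: ref 3 → FAULT (evict 1), frames=[2,3]
Step 4: ref 2 → HIT, frames=[2,3]
Step 5: ref 2 → HIT, frames=[2,3]
Step 6: ref 1 → FAULT (evict 3), frames=[2,1]
Step 7: ref 2 → HIT, frames=[2,1]
Step 8: ref 4 → FAULT (evict 1), frames=[2,4]
Step 9: ref 5 → FAULT (evict 2), frames=[5,4]
Step 10: ref 2 → FAULT (evict 4), frames=[5,2]
Step 11: ref 3 → FAULT (evict 5), frames=[3,2]
Step 12: ref 5 → FAULT (evict 2), frames=[3,5]
Total faults: 10

Answer: 10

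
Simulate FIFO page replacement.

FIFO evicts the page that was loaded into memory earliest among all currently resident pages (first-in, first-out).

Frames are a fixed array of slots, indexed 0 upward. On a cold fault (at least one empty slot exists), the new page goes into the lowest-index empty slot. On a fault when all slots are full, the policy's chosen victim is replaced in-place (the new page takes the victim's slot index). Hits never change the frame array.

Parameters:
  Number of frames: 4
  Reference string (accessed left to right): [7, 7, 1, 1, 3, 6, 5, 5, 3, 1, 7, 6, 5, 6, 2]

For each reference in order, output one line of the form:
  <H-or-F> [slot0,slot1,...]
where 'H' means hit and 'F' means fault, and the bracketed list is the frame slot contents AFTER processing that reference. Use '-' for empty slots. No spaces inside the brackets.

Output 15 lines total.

F [7,-,-,-]
H [7,-,-,-]
F [7,1,-,-]
H [7,1,-,-]
F [7,1,3,-]
F [7,1,3,6]
F [5,1,3,6]
H [5,1,3,6]
H [5,1,3,6]
H [5,1,3,6]
F [5,7,3,6]
H [5,7,3,6]
H [5,7,3,6]
H [5,7,3,6]
F [5,7,2,6]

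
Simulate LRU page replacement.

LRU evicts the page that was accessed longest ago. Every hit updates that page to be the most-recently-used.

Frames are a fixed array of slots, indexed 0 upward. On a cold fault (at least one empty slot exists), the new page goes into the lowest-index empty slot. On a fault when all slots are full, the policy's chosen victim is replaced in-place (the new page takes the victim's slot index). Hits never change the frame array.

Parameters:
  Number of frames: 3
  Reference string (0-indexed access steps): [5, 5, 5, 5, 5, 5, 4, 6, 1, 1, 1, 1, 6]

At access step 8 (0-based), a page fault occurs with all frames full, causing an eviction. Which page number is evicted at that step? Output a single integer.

Answer: 5

Derivation:
Step 0: ref 5 -> FAULT, frames=[5,-,-]
Step 1: ref 5 -> HIT, frames=[5,-,-]
Step 2: ref 5 -> HIT, frames=[5,-,-]
Step 3: ref 5 -> HIT, frames=[5,-,-]
Step 4: ref 5 -> HIT, frames=[5,-,-]
Step 5: ref 5 -> HIT, frames=[5,-,-]
Step 6: ref 4 -> FAULT, frames=[5,4,-]
Step 7: ref 6 -> FAULT, frames=[5,4,6]
Step 8: ref 1 -> FAULT, evict 5, frames=[1,4,6]
At step 8: evicted page 5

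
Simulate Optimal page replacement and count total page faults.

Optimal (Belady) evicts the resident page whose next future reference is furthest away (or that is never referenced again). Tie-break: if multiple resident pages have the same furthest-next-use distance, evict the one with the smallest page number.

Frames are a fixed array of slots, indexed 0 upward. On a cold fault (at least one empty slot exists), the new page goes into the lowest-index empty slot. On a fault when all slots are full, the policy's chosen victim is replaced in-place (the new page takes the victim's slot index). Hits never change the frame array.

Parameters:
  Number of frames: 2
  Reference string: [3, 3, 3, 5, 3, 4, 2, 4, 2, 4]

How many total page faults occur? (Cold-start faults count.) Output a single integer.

Answer: 4

Derivation:
Step 0: ref 3 → FAULT, frames=[3,-]
Step 1: ref 3 → HIT, frames=[3,-]
Step 2: ref 3 → HIT, frames=[3,-]
Step 3: ref 5 → FAULT, frames=[3,5]
Step 4: ref 3 → HIT, frames=[3,5]
Step 5: ref 4 → FAULT (evict 3), frames=[4,5]
Step 6: ref 2 → FAULT (evict 5), frames=[4,2]
Step 7: ref 4 → HIT, frames=[4,2]
Step 8: ref 2 → HIT, frames=[4,2]
Step 9: ref 4 → HIT, frames=[4,2]
Total faults: 4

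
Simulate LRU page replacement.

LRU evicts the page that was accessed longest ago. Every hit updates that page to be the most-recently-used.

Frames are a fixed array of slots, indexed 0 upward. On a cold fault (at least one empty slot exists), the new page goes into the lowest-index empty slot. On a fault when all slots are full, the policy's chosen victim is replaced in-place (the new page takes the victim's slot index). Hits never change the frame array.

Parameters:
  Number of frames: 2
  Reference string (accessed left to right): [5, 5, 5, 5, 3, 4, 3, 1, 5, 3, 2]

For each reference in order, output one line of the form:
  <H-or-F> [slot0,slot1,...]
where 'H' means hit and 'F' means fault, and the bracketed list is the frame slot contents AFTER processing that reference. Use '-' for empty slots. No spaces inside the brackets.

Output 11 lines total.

F [5,-]
H [5,-]
H [5,-]
H [5,-]
F [5,3]
F [4,3]
H [4,3]
F [1,3]
F [1,5]
F [3,5]
F [3,2]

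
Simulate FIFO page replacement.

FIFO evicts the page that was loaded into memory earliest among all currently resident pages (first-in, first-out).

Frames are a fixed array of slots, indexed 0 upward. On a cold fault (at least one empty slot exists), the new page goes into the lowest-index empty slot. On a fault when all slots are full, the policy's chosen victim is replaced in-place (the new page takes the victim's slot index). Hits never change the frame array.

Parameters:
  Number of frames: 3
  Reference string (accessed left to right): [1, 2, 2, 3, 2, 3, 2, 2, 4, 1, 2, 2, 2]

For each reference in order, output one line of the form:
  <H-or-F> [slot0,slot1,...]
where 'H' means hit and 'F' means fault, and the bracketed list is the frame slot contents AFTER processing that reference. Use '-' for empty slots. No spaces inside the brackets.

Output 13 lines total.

F [1,-,-]
F [1,2,-]
H [1,2,-]
F [1,2,3]
H [1,2,3]
H [1,2,3]
H [1,2,3]
H [1,2,3]
F [4,2,3]
F [4,1,3]
F [4,1,2]
H [4,1,2]
H [4,1,2]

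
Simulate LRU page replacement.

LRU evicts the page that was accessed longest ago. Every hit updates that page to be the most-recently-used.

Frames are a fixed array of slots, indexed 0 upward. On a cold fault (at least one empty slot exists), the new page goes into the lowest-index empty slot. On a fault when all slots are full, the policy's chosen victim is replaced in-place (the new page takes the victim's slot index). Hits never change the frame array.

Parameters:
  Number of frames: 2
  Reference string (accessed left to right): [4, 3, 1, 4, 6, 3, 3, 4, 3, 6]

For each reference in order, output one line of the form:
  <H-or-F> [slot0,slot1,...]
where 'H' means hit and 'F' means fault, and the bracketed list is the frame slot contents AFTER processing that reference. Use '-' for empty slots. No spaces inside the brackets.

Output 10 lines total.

F [4,-]
F [4,3]
F [1,3]
F [1,4]
F [6,4]
F [6,3]
H [6,3]
F [4,3]
H [4,3]
F [6,3]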